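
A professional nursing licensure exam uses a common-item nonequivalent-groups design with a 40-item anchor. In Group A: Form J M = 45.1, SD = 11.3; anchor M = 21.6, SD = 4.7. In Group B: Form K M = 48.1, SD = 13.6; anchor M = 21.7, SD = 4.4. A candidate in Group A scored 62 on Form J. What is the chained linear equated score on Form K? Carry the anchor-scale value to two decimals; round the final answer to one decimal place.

69.5

Form J → anchor (Group A): v = (4.7/11.3)(62 − 45.1) + 21.6 = 28.63
anchor → Form K (Group B): y = (13.6/4.4)(28.63 − 21.7) + 48.1 = 69.5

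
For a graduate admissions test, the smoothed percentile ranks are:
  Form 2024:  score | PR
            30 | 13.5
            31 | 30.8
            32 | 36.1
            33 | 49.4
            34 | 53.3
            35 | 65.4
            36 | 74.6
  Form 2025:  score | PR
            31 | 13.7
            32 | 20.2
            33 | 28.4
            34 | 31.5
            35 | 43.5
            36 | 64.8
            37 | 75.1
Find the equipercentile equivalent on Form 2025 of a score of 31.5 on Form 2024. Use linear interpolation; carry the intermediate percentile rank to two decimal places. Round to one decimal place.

34.2

PR of 31.5 on Form 2024: 30.8 + (31.5 − 31)/(32 − 31) × (36.1 − 30.8) = 33.45
On Form 2025, PR 33.45 falls between score 34 (PR 31.5) and 35 (PR 43.5).
Interpolate: 34 + (33.45 − 31.5)/(43.5 − 31.5) × (35 − 34) = 34.2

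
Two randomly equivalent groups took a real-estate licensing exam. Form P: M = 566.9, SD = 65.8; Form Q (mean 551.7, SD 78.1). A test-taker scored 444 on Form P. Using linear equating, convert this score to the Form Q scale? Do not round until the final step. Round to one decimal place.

Linear equating: y = (SD_Y/SD_X)(x − M_X) + M_Y
y = (78.1/65.8)(444 − 566.9) + 551.7
y = 1.186930 × -122.9 + 551.7 = -145.8737 + 551.7 = 405.8

405.8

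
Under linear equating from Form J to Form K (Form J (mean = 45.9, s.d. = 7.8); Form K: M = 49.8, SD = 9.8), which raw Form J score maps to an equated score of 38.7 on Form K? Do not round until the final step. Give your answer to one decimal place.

37.1

Invert y = (SD_Y/SD_X)(x − M_X) + M_Y:
x = (SD_X/SD_Y)(y − M_Y) + M_X = (7.8/9.8)(38.7 − 49.8) + 45.9
x = 0.795918 × -11.100 + 45.9 = 37.1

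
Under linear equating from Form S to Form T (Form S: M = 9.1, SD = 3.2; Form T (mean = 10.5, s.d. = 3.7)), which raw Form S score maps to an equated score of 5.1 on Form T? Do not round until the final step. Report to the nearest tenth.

Invert y = (SD_Y/SD_X)(x − M_X) + M_Y:
x = (SD_X/SD_Y)(y − M_Y) + M_X = (3.2/3.7)(5.1 − 10.5) + 9.1
x = 0.864865 × -5.400 + 9.1 = 4.4

4.4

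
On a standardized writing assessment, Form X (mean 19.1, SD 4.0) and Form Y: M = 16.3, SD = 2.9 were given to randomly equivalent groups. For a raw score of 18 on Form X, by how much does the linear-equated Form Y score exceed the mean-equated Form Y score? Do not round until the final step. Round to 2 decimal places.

0.30

Mean-equated: 18 + (16.3 − 19.1) = 15.20
Linear-equated: (2.9/4.0)(18 − 19.1) + 16.3 = 15.502
Difference = 15.502 − 15.20 = 0.30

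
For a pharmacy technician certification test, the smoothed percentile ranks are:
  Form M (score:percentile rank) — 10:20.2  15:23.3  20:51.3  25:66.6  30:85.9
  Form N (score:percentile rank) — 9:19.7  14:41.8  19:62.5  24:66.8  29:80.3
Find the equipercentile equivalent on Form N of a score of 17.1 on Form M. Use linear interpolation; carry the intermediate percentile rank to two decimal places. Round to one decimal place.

12.5

PR of 17.1 on Form M: 23.3 + (17.1 − 15)/(20 − 15) × (51.3 − 23.3) = 35.06
On Form N, PR 35.06 falls between score 9 (PR 19.7) and 14 (PR 41.8).
Interpolate: 9 + (35.06 − 19.7)/(41.8 − 19.7) × (14 − 9) = 12.5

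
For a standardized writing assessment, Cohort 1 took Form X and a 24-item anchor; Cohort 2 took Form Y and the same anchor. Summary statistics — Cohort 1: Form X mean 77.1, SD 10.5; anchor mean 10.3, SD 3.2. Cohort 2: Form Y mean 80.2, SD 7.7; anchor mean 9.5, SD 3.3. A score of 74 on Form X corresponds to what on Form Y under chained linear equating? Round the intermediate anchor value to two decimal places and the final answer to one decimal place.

Form X → anchor (Cohort 1): v = (3.2/10.5)(74 − 77.1) + 10.3 = 9.36
anchor → Form Y (Cohort 2): y = (7.7/3.3)(9.36 − 9.5) + 80.2 = 79.9

79.9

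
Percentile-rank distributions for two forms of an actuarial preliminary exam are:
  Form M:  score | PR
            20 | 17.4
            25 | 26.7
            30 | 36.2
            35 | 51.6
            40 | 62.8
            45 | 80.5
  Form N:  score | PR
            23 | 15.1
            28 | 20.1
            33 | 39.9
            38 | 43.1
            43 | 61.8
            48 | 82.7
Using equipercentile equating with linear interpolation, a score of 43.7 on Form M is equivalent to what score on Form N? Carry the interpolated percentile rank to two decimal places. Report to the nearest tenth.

46.4

PR of 43.7 on Form M: 62.8 + (43.7 − 40)/(45 − 40) × (80.5 − 62.8) = 75.90
On Form N, PR 75.90 falls between score 43 (PR 61.8) and 48 (PR 82.7).
Interpolate: 43 + (75.90 − 61.8)/(82.7 − 61.8) × (48 − 43) = 46.4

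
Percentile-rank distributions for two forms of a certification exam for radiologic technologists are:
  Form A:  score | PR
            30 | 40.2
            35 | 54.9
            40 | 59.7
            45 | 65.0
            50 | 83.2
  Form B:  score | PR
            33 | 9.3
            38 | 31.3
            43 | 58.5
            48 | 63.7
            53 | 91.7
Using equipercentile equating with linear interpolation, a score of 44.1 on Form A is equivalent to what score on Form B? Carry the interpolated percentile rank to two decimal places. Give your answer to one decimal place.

PR of 44.1 on Form A: 59.7 + (44.1 − 40)/(45 − 40) × (65.0 − 59.7) = 64.05
On Form B, PR 64.05 falls between score 48 (PR 63.7) and 53 (PR 91.7).
Interpolate: 48 + (64.05 − 63.7)/(91.7 − 63.7) × (53 − 48) = 48.1

48.1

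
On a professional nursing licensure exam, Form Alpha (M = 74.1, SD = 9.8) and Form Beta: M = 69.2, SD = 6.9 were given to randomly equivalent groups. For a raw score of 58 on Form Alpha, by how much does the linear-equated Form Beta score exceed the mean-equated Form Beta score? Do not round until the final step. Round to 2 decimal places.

4.76

Mean-equated: 58 + (69.2 − 74.1) = 53.10
Linear-equated: (6.9/9.8)(58 − 74.1) + 69.2 = 57.864
Difference = 57.864 − 53.10 = 4.76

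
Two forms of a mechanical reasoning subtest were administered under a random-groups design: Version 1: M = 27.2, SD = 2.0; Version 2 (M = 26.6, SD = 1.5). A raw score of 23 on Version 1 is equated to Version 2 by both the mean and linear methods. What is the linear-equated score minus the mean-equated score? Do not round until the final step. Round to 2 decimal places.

1.05

Mean-equated: 23 + (26.6 − 27.2) = 22.40
Linear-equated: (1.5/2.0)(23 − 27.2) + 26.6 = 23.450
Difference = 23.450 − 22.40 = 1.05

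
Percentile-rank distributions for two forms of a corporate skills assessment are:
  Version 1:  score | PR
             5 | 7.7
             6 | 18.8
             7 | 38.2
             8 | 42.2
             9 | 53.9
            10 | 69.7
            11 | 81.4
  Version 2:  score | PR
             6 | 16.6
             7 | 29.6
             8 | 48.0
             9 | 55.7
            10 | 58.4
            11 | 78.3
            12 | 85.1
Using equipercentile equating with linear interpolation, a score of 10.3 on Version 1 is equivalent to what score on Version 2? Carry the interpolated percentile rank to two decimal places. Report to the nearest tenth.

10.7

PR of 10.3 on Version 1: 69.7 + (10.3 − 10)/(11 − 10) × (81.4 − 69.7) = 73.21
On Version 2, PR 73.21 falls between score 10 (PR 58.4) and 11 (PR 78.3).
Interpolate: 10 + (73.21 − 58.4)/(78.3 − 58.4) × (11 − 10) = 10.7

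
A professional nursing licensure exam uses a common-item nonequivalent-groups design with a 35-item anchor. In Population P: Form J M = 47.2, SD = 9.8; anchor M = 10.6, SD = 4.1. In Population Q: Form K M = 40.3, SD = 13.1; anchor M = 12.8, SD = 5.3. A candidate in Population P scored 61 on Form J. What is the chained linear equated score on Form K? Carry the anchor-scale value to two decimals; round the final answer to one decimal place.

49.1

Form J → anchor (Population P): v = (4.1/9.8)(61 − 47.2) + 10.6 = 16.37
anchor → Form K (Population Q): y = (13.1/5.3)(16.37 − 12.8) + 40.3 = 49.1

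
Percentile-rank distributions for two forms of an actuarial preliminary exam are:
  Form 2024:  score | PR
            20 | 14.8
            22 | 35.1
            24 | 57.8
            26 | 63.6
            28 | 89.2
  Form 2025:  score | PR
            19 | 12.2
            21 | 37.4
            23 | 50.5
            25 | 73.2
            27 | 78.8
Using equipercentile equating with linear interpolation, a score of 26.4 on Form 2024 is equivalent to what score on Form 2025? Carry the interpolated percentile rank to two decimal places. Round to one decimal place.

24.6

PR of 26.4 on Form 2024: 63.6 + (26.4 − 26)/(28 − 26) × (89.2 − 63.6) = 68.72
On Form 2025, PR 68.72 falls between score 23 (PR 50.5) and 25 (PR 73.2).
Interpolate: 23 + (68.72 − 50.5)/(73.2 − 50.5) × (25 − 23) = 24.6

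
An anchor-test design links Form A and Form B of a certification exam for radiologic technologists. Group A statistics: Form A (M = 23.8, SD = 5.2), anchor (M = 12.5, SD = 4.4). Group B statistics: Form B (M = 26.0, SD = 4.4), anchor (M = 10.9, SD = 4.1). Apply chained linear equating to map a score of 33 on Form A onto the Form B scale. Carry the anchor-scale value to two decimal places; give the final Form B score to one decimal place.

Form A → anchor (Group A): v = (4.4/5.2)(33 − 23.8) + 12.5 = 20.28
anchor → Form B (Group B): y = (4.4/4.1)(20.28 − 10.9) + 26.0 = 36.1

36.1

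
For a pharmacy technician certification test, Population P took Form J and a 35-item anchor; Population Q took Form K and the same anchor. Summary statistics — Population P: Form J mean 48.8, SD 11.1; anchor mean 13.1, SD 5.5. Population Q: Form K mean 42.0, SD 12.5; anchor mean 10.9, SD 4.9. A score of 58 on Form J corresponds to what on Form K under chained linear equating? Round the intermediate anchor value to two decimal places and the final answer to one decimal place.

59.2

Form J → anchor (Population P): v = (5.5/11.1)(58 − 48.8) + 13.1 = 17.66
anchor → Form K (Population Q): y = (12.5/4.9)(17.66 − 10.9) + 42.0 = 59.2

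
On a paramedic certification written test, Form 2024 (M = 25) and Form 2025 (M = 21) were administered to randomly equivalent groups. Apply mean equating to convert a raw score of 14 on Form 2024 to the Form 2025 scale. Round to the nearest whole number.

10

Mean equating: y = x + (M_Y − M_X) = 14 + (21 − 25) = 10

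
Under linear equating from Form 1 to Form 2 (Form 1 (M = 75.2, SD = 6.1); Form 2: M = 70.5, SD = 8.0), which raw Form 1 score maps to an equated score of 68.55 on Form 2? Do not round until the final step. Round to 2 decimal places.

Invert y = (SD_Y/SD_X)(x − M_X) + M_Y:
x = (SD_X/SD_Y)(y − M_Y) + M_X = (6.1/8.0)(68.55 − 70.5) + 75.2
x = 0.762500 × -1.950 + 75.2 = 73.71

73.71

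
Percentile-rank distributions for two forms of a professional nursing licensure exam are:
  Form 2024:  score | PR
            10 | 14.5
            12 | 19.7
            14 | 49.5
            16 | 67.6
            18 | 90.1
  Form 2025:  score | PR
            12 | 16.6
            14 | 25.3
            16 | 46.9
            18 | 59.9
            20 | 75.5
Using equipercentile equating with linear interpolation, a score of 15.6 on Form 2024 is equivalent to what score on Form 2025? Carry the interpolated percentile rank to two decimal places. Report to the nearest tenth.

PR of 15.6 on Form 2024: 49.5 + (15.6 − 14)/(16 − 14) × (67.6 − 49.5) = 63.98
On Form 2025, PR 63.98 falls between score 18 (PR 59.9) and 20 (PR 75.5).
Interpolate: 18 + (63.98 − 59.9)/(75.5 − 59.9) × (20 − 18) = 18.5

18.5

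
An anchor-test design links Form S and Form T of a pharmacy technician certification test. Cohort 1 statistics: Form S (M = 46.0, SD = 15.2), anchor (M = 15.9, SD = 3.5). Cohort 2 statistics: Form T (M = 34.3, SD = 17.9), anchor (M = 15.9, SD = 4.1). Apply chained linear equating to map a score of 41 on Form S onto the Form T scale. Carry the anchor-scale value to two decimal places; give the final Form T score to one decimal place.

Form S → anchor (Cohort 1): v = (3.5/15.2)(41 − 46.0) + 15.9 = 14.75
anchor → Form T (Cohort 2): y = (17.9/4.1)(14.75 − 15.9) + 34.3 = 29.3

29.3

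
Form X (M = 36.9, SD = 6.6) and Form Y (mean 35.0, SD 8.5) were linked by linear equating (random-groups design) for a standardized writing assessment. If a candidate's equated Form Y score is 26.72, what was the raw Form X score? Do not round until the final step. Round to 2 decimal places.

Invert y = (SD_Y/SD_X)(x − M_X) + M_Y:
x = (SD_X/SD_Y)(y − M_Y) + M_X = (6.6/8.5)(26.72 − 35.0) + 36.9
x = 0.776471 × -8.280 + 36.9 = 30.47

30.47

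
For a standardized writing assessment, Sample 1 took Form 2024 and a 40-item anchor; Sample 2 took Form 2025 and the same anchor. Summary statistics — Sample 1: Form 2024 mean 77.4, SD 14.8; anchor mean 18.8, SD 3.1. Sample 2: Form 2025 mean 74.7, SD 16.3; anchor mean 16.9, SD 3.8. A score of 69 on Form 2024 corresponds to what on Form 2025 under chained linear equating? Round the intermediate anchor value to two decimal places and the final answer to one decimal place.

75.3

Form 2024 → anchor (Sample 1): v = (3.1/14.8)(69 − 77.4) + 18.8 = 17.04
anchor → Form 2025 (Sample 2): y = (16.3/3.8)(17.04 − 16.9) + 74.7 = 75.3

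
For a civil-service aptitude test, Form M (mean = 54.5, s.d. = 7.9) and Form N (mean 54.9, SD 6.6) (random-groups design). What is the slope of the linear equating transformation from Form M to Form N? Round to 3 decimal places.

A = SD_Y / SD_X = 6.6 / 7.9 = 0.835

0.835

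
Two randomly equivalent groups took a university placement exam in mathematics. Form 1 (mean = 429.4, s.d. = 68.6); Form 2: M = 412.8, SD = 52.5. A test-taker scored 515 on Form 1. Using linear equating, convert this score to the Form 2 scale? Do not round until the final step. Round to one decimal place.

478.3

Linear equating: y = (SD_Y/SD_X)(x − M_X) + M_Y
y = (52.5/68.6)(515 − 429.4) + 412.8
y = 0.765306 × 85.6 + 412.8 = 65.5102 + 412.8 = 478.3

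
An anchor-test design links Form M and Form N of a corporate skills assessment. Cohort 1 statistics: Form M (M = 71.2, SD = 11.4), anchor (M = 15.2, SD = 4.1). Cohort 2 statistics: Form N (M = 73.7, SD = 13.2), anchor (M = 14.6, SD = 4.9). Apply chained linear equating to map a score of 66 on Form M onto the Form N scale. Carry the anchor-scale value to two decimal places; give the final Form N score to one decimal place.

70.3

Form M → anchor (Cohort 1): v = (4.1/11.4)(66 − 71.2) + 15.2 = 13.33
anchor → Form N (Cohort 2): y = (13.2/4.9)(13.33 − 14.6) + 73.7 = 70.3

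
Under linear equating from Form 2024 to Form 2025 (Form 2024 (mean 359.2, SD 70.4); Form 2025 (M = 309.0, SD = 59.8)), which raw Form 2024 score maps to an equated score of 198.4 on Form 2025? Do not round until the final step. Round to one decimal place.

229.0

Invert y = (SD_Y/SD_X)(x − M_X) + M_Y:
x = (SD_X/SD_Y)(y − M_Y) + M_X = (70.4/59.8)(198.4 − 309.0) + 359.2
x = 1.177258 × -110.600 + 359.2 = 229.0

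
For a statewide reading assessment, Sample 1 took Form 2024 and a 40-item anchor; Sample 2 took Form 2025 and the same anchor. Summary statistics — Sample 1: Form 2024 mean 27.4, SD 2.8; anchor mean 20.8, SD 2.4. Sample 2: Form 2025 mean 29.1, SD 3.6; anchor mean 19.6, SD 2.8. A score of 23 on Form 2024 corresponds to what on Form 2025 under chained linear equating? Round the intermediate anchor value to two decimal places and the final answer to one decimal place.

25.8

Form 2024 → anchor (Sample 1): v = (2.4/2.8)(23 − 27.4) + 20.8 = 17.03
anchor → Form 2025 (Sample 2): y = (3.6/2.8)(17.03 − 19.6) + 29.1 = 25.8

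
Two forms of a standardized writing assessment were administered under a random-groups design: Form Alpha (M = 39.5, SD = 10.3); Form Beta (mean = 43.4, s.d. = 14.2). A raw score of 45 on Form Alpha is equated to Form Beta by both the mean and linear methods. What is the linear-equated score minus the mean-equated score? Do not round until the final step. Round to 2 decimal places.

2.08

Mean-equated: 45 + (43.4 − 39.5) = 48.90
Linear-equated: (14.2/10.3)(45 − 39.5) + 43.4 = 50.983
Difference = 50.983 − 48.90 = 2.08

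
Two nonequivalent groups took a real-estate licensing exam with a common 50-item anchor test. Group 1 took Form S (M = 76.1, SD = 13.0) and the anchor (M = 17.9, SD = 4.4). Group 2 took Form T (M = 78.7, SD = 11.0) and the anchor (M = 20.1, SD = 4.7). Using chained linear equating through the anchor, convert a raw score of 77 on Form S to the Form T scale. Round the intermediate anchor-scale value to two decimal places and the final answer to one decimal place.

Form S → anchor (Group 1): v = (4.4/13.0)(77 − 76.1) + 17.9 = 18.20
anchor → Form T (Group 2): y = (11.0/4.7)(18.20 − 20.1) + 78.7 = 74.3

74.3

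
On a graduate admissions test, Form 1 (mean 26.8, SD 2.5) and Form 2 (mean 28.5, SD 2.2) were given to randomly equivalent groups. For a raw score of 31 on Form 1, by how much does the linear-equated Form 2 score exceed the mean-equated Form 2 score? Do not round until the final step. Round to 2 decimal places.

-0.50

Mean-equated: 31 + (28.5 − 26.8) = 32.70
Linear-equated: (2.2/2.5)(31 − 26.8) + 28.5 = 32.196
Difference = 32.196 − 32.70 = -0.50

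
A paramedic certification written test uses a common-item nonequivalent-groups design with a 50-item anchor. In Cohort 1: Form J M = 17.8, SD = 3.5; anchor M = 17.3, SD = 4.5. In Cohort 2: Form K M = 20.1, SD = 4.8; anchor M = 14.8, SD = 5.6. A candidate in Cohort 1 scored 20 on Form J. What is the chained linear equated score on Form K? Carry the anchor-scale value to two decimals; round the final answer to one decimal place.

24.7

Form J → anchor (Cohort 1): v = (4.5/3.5)(20 − 17.8) + 17.3 = 20.13
anchor → Form K (Cohort 2): y = (4.8/5.6)(20.13 − 14.8) + 20.1 = 24.7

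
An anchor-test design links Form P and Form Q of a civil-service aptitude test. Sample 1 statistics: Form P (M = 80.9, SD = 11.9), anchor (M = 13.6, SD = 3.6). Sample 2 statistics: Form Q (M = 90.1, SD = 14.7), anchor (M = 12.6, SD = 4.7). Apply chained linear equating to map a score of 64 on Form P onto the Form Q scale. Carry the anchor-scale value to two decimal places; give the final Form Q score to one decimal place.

77.2

Form P → anchor (Sample 1): v = (3.6/11.9)(64 − 80.9) + 13.6 = 8.49
anchor → Form Q (Sample 2): y = (14.7/4.7)(8.49 − 12.6) + 90.1 = 77.2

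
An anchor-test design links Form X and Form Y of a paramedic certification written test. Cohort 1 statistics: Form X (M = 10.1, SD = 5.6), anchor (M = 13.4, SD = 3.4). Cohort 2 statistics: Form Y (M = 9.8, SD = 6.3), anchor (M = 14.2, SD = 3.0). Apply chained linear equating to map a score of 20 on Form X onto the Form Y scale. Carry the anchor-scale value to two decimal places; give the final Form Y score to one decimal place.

Form X → anchor (Cohort 1): v = (3.4/5.6)(20 − 10.1) + 13.4 = 19.41
anchor → Form Y (Cohort 2): y = (6.3/3.0)(19.41 − 14.2) + 9.8 = 20.7

20.7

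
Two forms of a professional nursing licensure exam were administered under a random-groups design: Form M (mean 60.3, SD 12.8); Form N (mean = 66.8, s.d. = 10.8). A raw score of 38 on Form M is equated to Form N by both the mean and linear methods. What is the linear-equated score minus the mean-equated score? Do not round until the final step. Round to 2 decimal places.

Mean-equated: 38 + (66.8 − 60.3) = 44.50
Linear-equated: (10.8/12.8)(38 − 60.3) + 66.8 = 47.984
Difference = 47.984 − 44.50 = 3.48

3.48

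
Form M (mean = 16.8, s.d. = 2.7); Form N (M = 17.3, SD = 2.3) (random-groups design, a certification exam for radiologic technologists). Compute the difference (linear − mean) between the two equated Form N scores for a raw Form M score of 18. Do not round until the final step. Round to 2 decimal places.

-0.18

Mean-equated: 18 + (17.3 − 16.8) = 18.50
Linear-equated: (2.3/2.7)(18 − 16.8) + 17.3 = 18.322
Difference = 18.322 − 18.50 = -0.18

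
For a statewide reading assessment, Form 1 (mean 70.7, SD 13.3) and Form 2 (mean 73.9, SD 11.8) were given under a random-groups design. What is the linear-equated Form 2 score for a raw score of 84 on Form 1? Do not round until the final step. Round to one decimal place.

85.7

Linear equating: y = (SD_Y/SD_X)(x − M_X) + M_Y
y = (11.8/13.3)(84 − 70.7) + 73.9
y = 0.887218 × 13.3 + 73.9 = 11.8000 + 73.9 = 85.7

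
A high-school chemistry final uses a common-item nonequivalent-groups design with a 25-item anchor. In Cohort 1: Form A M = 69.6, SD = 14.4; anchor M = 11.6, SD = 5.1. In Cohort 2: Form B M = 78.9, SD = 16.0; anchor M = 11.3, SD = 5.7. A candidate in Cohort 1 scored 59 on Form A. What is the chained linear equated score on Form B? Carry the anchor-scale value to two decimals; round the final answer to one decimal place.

Form A → anchor (Cohort 1): v = (5.1/14.4)(59 − 69.6) + 11.6 = 7.85
anchor → Form B (Cohort 2): y = (16.0/5.7)(7.85 − 11.3) + 78.9 = 69.2

69.2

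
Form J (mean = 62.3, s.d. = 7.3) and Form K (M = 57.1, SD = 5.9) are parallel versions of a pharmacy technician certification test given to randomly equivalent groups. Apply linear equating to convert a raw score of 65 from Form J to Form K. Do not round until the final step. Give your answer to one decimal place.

59.3

Linear equating: y = (SD_Y/SD_X)(x − M_X) + M_Y
y = (5.9/7.3)(65 − 62.3) + 57.1
y = 0.808219 × 2.7 + 57.1 = 2.1822 + 57.1 = 59.3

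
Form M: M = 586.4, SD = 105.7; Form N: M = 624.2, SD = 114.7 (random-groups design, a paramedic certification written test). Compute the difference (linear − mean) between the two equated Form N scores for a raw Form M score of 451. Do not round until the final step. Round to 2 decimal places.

Mean-equated: 451 + (624.2 − 586.4) = 488.80
Linear-equated: (114.7/105.7)(451 − 586.4) + 624.2 = 477.271
Difference = 477.271 − 488.80 = -11.53

-11.53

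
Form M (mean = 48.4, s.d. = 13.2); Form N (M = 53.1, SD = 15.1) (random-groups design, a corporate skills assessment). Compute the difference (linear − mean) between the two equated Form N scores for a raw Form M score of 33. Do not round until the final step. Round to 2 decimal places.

-2.22

Mean-equated: 33 + (53.1 − 48.4) = 37.70
Linear-equated: (15.1/13.2)(33 − 48.4) + 53.1 = 35.483
Difference = 35.483 − 37.70 = -2.22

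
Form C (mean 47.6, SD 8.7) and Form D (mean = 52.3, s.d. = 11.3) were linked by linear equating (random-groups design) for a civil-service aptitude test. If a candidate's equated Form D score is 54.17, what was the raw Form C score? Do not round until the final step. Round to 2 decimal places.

49.04

Invert y = (SD_Y/SD_X)(x − M_X) + M_Y:
x = (SD_X/SD_Y)(y − M_Y) + M_X = (8.7/11.3)(54.17 − 52.3) + 47.6
x = 0.769912 × 1.870 + 47.6 = 49.04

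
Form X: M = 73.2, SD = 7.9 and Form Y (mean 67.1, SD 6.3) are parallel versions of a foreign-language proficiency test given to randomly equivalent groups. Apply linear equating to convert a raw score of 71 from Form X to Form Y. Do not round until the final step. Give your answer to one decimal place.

Linear equating: y = (SD_Y/SD_X)(x − M_X) + M_Y
y = (6.3/7.9)(71 − 73.2) + 67.1
y = 0.797468 × -2.2 + 67.1 = -1.7544 + 67.1 = 65.3

65.3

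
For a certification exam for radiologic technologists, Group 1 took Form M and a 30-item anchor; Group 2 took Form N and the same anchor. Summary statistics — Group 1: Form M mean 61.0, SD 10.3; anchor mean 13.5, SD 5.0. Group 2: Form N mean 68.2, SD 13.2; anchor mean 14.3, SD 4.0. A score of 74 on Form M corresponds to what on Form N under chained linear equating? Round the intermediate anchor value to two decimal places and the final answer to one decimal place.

86.4

Form M → anchor (Group 1): v = (5.0/10.3)(74 − 61.0) + 13.5 = 19.81
anchor → Form N (Group 2): y = (13.2/4.0)(19.81 − 14.3) + 68.2 = 86.4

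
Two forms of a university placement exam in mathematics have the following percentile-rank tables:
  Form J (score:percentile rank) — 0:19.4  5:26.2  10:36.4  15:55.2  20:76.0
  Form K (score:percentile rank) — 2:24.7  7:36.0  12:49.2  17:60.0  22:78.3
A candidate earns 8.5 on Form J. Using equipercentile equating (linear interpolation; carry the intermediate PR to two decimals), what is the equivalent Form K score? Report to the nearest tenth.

PR of 8.5 on Form J: 26.2 + (8.5 − 5)/(10 − 5) × (36.4 − 26.2) = 33.34
On Form K, PR 33.34 falls between score 2 (PR 24.7) and 7 (PR 36.0).
Interpolate: 2 + (33.34 − 24.7)/(36.0 − 24.7) × (7 − 2) = 5.8

5.8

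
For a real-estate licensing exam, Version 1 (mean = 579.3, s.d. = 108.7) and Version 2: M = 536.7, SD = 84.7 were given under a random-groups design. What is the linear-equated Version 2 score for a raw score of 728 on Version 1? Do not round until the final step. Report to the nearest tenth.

Linear equating: y = (SD_Y/SD_X)(x − M_X) + M_Y
y = (84.7/108.7)(728 − 579.3) + 536.7
y = 0.779209 × 148.7 + 536.7 = 115.8684 + 536.7 = 652.6

652.6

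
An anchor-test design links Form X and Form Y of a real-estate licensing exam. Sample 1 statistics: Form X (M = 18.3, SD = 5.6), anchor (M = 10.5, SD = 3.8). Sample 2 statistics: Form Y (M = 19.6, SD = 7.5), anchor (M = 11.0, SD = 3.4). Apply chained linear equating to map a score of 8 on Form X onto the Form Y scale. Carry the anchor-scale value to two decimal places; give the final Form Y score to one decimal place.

3.1

Form X → anchor (Sample 1): v = (3.8/5.6)(8 − 18.3) + 10.5 = 3.51
anchor → Form Y (Sample 2): y = (7.5/3.4)(3.51 − 11.0) + 19.6 = 3.1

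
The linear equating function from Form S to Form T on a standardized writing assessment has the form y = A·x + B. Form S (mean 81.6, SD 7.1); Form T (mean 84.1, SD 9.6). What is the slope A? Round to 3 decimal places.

A = SD_Y / SD_X = 9.6 / 7.1 = 1.352

1.352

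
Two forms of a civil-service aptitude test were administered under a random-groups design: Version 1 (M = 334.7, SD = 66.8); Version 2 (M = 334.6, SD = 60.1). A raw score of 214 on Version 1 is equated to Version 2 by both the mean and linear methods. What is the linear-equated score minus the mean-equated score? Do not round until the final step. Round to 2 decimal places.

12.11

Mean-equated: 214 + (334.6 − 334.7) = 213.90
Linear-equated: (60.1/66.8)(214 − 334.7) + 334.6 = 226.006
Difference = 226.006 − 213.90 = 12.11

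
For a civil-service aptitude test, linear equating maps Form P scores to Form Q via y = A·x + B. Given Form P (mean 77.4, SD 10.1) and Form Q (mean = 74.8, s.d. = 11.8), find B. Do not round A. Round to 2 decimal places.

A = SD_Y / SD_X = 11.8 / 10.1 = 1.168317
B = M_Y − A·M_X = 74.8 − 1.168317 × 77.4 = -15.63

-15.63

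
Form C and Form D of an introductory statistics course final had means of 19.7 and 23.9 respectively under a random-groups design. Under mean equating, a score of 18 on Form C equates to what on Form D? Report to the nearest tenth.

Mean equating: y = x + (M_Y − M_X) = 18 + (23.9 − 19.7) = 22.2

22.2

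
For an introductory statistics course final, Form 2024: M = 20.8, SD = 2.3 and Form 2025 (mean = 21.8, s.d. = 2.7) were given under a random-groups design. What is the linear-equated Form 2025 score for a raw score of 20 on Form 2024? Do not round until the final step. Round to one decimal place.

20.9

Linear equating: y = (SD_Y/SD_X)(x − M_X) + M_Y
y = (2.7/2.3)(20 − 20.8) + 21.8
y = 1.173913 × -0.8 + 21.8 = -0.9391 + 21.8 = 20.9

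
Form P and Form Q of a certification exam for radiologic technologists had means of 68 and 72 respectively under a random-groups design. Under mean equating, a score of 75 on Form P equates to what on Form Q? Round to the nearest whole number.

Mean equating: y = x + (M_Y − M_X) = 75 + (72 − 68) = 79

79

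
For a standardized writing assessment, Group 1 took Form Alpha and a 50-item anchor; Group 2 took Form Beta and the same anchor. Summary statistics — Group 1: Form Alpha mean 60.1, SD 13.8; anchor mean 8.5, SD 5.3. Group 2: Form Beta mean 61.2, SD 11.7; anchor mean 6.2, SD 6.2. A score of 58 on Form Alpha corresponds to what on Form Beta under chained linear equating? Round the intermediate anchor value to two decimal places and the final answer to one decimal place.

Form Alpha → anchor (Group 1): v = (5.3/13.8)(58 − 60.1) + 8.5 = 7.69
anchor → Form Beta (Group 2): y = (11.7/6.2)(7.69 − 6.2) + 61.2 = 64.0

64.0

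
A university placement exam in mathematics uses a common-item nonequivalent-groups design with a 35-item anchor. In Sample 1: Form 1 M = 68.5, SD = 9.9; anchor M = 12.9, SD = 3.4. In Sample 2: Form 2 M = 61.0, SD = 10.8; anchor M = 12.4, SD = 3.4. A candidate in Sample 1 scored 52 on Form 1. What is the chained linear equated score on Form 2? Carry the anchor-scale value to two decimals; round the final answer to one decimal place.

44.6

Form 1 → anchor (Sample 1): v = (3.4/9.9)(52 − 68.5) + 12.9 = 7.23
anchor → Form 2 (Sample 2): y = (10.8/3.4)(7.23 − 12.4) + 61.0 = 44.6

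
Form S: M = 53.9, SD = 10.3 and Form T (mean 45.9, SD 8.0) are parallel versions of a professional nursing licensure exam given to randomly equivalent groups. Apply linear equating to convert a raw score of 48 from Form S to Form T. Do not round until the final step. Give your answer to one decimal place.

Linear equating: y = (SD_Y/SD_X)(x − M_X) + M_Y
y = (8.0/10.3)(48 − 53.9) + 45.9
y = 0.776699 × -5.9 + 45.9 = -4.5825 + 45.9 = 41.3

41.3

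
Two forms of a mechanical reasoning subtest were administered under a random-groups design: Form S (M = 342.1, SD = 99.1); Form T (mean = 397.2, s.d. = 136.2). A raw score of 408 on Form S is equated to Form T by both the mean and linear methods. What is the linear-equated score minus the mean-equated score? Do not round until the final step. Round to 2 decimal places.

24.67

Mean-equated: 408 + (397.2 − 342.1) = 463.10
Linear-equated: (136.2/99.1)(408 − 342.1) + 397.2 = 487.771
Difference = 487.771 − 463.10 = 24.67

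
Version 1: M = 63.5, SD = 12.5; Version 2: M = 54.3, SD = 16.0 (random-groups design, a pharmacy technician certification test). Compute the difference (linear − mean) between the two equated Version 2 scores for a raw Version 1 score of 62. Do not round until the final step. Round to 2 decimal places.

Mean-equated: 62 + (54.3 − 63.5) = 52.80
Linear-equated: (16.0/12.5)(62 − 63.5) + 54.3 = 52.380
Difference = 52.380 − 52.80 = -0.42

-0.42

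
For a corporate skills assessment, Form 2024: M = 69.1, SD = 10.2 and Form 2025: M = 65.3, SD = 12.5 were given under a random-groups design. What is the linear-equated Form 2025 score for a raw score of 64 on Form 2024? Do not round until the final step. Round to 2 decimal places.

Linear equating: y = (SD_Y/SD_X)(x − M_X) + M_Y
y = (12.5/10.2)(64 − 69.1) + 65.3
y = 1.225490 × -5.1 + 65.3 = -6.2500 + 65.3 = 59.05

59.05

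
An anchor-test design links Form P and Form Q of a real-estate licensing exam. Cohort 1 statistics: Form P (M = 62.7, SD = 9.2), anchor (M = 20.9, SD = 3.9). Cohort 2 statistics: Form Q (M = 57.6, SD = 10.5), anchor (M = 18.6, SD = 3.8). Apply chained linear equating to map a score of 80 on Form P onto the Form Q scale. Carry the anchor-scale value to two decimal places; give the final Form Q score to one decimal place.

84.2

Form P → anchor (Cohort 1): v = (3.9/9.2)(80 − 62.7) + 20.9 = 28.23
anchor → Form Q (Cohort 2): y = (10.5/3.8)(28.23 − 18.6) + 57.6 = 84.2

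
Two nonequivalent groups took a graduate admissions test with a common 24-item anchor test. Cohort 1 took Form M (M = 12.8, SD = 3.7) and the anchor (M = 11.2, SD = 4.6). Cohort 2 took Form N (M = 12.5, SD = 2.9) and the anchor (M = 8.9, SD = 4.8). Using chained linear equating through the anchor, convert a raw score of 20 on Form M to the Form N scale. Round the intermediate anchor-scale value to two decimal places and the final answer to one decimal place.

Form M → anchor (Cohort 1): v = (4.6/3.7)(20 − 12.8) + 11.2 = 20.15
anchor → Form N (Cohort 2): y = (2.9/4.8)(20.15 − 8.9) + 12.5 = 19.3

19.3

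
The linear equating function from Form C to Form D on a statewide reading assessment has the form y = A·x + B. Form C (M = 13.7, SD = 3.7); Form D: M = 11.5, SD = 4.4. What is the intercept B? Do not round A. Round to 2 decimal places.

A = SD_Y / SD_X = 4.4 / 3.7 = 1.189189
B = M_Y − A·M_X = 11.5 − 1.189189 × 13.7 = -4.79

-4.79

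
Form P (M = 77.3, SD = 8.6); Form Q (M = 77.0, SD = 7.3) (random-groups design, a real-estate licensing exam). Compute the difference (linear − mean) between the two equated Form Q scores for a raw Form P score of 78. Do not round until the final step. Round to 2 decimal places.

Mean-equated: 78 + (77.0 − 77.3) = 77.70
Linear-equated: (7.3/8.6)(78 − 77.3) + 77.0 = 77.594
Difference = 77.594 − 77.70 = -0.11

-0.11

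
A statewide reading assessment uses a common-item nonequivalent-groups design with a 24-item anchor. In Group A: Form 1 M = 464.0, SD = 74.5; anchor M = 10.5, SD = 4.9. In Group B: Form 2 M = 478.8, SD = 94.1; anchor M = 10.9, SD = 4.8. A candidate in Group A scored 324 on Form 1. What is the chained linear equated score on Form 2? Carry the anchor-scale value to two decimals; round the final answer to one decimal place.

290.4

Form 1 → anchor (Group A): v = (4.9/74.5)(324 − 464.0) + 10.5 = 1.29
anchor → Form 2 (Group B): y = (94.1/4.8)(1.29 − 10.9) + 478.8 = 290.4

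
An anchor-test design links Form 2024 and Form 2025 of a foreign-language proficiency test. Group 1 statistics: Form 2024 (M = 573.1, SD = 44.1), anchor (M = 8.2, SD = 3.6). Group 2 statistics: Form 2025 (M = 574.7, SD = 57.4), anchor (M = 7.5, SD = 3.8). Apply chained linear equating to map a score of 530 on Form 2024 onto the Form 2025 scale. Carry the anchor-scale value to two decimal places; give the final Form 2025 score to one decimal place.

Form 2024 → anchor (Group 1): v = (3.6/44.1)(530 − 573.1) + 8.2 = 4.68
anchor → Form 2025 (Group 2): y = (57.4/3.8)(4.68 − 7.5) + 574.7 = 532.1

532.1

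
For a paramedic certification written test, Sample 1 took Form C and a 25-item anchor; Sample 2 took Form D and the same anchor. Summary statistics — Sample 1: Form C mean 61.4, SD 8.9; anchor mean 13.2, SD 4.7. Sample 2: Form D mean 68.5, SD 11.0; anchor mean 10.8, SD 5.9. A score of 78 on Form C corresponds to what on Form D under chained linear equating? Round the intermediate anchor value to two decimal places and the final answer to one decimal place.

89.3

Form C → anchor (Sample 1): v = (4.7/8.9)(78 − 61.4) + 13.2 = 21.97
anchor → Form D (Sample 2): y = (11.0/5.9)(21.97 − 10.8) + 68.5 = 89.3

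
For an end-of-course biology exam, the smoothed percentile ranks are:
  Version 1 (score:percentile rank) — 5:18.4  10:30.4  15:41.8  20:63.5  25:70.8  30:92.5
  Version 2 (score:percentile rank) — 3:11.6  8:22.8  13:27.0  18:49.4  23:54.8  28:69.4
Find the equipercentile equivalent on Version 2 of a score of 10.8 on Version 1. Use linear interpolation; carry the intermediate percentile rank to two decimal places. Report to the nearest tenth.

PR of 10.8 on Version 1: 30.4 + (10.8 − 10)/(15 − 10) × (41.8 − 30.4) = 32.22
On Version 2, PR 32.22 falls between score 13 (PR 27.0) and 18 (PR 49.4).
Interpolate: 13 + (32.22 − 27.0)/(49.4 − 27.0) × (18 − 13) = 14.2

14.2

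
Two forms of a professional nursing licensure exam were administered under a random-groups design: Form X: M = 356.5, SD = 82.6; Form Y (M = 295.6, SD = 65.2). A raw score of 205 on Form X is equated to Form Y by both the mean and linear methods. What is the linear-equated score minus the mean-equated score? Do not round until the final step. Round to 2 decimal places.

Mean-equated: 205 + (295.6 − 356.5) = 144.10
Linear-equated: (65.2/82.6)(205 − 356.5) + 295.6 = 176.014
Difference = 176.014 − 144.10 = 31.91

31.91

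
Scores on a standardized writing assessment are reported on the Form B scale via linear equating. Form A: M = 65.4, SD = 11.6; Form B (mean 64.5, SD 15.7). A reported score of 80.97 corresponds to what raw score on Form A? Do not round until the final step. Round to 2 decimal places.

Invert y = (SD_Y/SD_X)(x − M_X) + M_Y:
x = (SD_X/SD_Y)(y − M_Y) + M_X = (11.6/15.7)(80.97 − 64.5) + 65.4
x = 0.738854 × 16.470 + 65.4 = 77.57

77.57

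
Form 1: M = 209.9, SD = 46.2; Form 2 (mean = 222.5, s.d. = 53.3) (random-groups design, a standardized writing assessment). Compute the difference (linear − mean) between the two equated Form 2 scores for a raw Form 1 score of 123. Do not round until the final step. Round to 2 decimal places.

Mean-equated: 123 + (222.5 − 209.9) = 135.60
Linear-equated: (53.3/46.2)(123 − 209.9) + 222.5 = 122.245
Difference = 122.245 − 135.60 = -13.35

-13.35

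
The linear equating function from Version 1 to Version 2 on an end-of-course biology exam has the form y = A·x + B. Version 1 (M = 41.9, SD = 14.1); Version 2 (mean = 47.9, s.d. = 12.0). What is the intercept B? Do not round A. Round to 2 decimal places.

12.24

A = SD_Y / SD_X = 12.0 / 14.1 = 0.851064
B = M_Y − A·M_X = 47.9 − 0.851064 × 41.9 = 12.24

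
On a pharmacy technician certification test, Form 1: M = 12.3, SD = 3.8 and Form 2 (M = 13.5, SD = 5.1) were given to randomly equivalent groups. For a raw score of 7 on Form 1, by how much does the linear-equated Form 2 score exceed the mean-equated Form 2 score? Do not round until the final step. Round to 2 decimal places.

Mean-equated: 7 + (13.5 − 12.3) = 8.20
Linear-equated: (5.1/3.8)(7 − 12.3) + 13.5 = 6.387
Difference = 6.387 − 8.20 = -1.81

-1.81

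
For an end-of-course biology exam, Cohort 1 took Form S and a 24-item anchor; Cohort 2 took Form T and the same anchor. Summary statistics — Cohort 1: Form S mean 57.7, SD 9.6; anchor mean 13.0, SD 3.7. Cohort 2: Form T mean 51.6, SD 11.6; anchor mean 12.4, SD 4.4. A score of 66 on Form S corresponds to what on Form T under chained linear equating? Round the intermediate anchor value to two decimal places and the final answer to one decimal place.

61.6

Form S → anchor (Cohort 1): v = (3.7/9.6)(66 − 57.7) + 13.0 = 16.20
anchor → Form T (Cohort 2): y = (11.6/4.4)(16.20 − 12.4) + 51.6 = 61.6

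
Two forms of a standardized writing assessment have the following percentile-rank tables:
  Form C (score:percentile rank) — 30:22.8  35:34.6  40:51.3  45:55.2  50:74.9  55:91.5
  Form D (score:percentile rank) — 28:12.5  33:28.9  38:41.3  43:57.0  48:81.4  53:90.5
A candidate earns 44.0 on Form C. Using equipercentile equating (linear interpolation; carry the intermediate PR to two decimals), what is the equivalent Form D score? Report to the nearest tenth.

PR of 44.0 on Form C: 51.3 + (44.0 − 40)/(45 − 40) × (55.2 − 51.3) = 54.42
On Form D, PR 54.42 falls between score 38 (PR 41.3) and 43 (PR 57.0).
Interpolate: 38 + (54.42 − 41.3)/(57.0 − 41.3) × (43 − 38) = 42.2

42.2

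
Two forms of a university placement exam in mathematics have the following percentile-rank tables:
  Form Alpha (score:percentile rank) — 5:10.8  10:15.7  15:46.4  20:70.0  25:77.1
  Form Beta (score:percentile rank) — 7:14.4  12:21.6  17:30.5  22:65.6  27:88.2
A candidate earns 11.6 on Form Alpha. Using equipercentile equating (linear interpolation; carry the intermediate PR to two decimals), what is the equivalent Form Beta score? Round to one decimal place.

14.2

PR of 11.6 on Form Alpha: 15.7 + (11.6 − 10)/(15 − 10) × (46.4 − 15.7) = 25.52
On Form Beta, PR 25.52 falls between score 12 (PR 21.6) and 17 (PR 30.5).
Interpolate: 12 + (25.52 − 21.6)/(30.5 − 21.6) × (17 − 12) = 14.2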